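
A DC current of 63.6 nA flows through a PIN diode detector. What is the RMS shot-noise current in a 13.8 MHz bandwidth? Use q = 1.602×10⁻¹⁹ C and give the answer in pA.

I_n = √(2qI·B)
2qI·B = 2 × 1.602×10⁻¹⁹ × 6.36×10⁻⁸ × 1.38×10⁷ = 2.81×10⁻¹⁹ A²
I_n = √(2.81×10⁻¹⁹) = 5.30×10⁻¹⁰ A = 530 pA

530 pA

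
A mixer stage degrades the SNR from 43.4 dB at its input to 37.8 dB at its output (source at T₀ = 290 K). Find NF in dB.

NF (dB) = SNR_in(dB) − SNR_out(dB) when the source is at T₀
NF = 43.4 − 37.8 = 5.6 dB

5.6 dB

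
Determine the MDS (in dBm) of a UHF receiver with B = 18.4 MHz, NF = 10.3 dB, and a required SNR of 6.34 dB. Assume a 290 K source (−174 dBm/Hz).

Sensitivity = −174 + 10 log₁₀(B) + NF + SNR_min
= −174 + 72.65 + 10.3 + 6.34
= −84.71 dBm → −84.7 dBm

−84.7 dBm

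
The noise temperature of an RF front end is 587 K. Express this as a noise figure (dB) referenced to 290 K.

4.81 dB

F = 1 + T_e/T₀ = 1 + 587/290 = 3.02414
NF = 10 log₁₀(3.02414) = 4.81 dB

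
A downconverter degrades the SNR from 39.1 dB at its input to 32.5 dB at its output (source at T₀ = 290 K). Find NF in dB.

NF (dB) = SNR_in(dB) − SNR_out(dB) when the source is at T₀
NF = 39.1 − 32.5 = 6.6 dB

6.6 dB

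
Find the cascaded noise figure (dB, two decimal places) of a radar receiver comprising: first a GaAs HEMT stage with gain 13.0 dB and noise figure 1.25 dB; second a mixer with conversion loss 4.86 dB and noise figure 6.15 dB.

Convert to linear (a loss of L dB is a gain of −L dB): F_i = 10^(NF_i/10), G_i = 10^(G_i,dB/10)
  Stage 1: F_1 = 10^(1.25/10) = 1.334, G_1 = 10^(13.0/10) = 19.95
  Stage 2: F_2 = 10^(6.15/10) = 4.121, G_2 = 10^(−4.86/10) = 0.3266
Friis cascade:
  F = 1.334 + (4.121 − 1)/19.95 = 1.490
NF = 10 log₁₀(1.490) = 1.73 dB

1.73 dB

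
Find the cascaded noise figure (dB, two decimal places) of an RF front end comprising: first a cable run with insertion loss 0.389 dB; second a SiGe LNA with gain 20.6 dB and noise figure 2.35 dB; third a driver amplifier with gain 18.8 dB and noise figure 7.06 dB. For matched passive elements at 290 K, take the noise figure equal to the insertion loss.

2.83 dB

Convert to linear (a loss of L dB is a gain of −L dB): F_i = 10^(NF_i/10), G_i = 10^(G_i,dB/10)
  Stage 1: F_1 = 10^(0.389/10) = 1.094, G_1 = 10^(−0.389/10) = 0.9143
  Stage 2: F_2 = 10^(2.35/10) = 1.718, G_2 = 10^(20.6/10) = 114.8
  Stage 3: F_3 = 10^(7.06/10) = 5.082, G_3 = 10^(18.8/10) = 75.86
Friis cascade:
  F = 1.094 + (1.718 − 1)/0.9143 + (5.082 − 1)/105.0 = 1.918
NF = 10 log₁₀(1.918) = 2.83 dB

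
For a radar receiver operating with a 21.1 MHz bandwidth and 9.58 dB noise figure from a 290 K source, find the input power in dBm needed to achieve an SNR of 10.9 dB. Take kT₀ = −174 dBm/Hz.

−80.3 dBm

Sensitivity = −174 + 10 log₁₀(B) + NF + SNR_min
= −174 + 73.24 + 9.58 + 10.9
= −80.28 dBm → −80.3 dBm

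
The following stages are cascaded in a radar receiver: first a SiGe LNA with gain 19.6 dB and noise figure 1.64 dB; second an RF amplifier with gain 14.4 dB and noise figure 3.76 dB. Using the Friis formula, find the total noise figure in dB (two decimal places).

1.68 dB

Convert to linear (a loss of L dB is a gain of −L dB): F_i = 10^(NF_i/10), G_i = 10^(G_i,dB/10)
  Stage 1: F_1 = 10^(1.64/10) = 1.459, G_1 = 10^(19.6/10) = 91.20
  Stage 2: F_2 = 10^(3.76/10) = 2.377, G_2 = 10^(14.4/10) = 27.54
Friis cascade:
  F = 1.459 + (2.377 − 1)/91.20 = 1.474
NF = 10 log₁₀(1.474) = 1.68 dB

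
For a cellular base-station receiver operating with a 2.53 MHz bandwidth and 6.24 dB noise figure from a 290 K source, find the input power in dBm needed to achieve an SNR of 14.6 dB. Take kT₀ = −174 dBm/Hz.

Sensitivity = −174 + 10 log₁₀(B) + NF + SNR_min
= −174 + 64.03 + 6.24 + 14.6
= −89.13 dBm → −89.1 dBm

−89.1 dBm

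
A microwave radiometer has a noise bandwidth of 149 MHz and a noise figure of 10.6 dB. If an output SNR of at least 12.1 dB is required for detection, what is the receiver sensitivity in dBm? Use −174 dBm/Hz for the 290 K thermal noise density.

Sensitivity = −174 + 10 log₁₀(B) + NF + SNR_min
= −174 + 81.73 + 10.6 + 12.1
= −69.57 dBm → −69.6 dBm

−69.6 dBm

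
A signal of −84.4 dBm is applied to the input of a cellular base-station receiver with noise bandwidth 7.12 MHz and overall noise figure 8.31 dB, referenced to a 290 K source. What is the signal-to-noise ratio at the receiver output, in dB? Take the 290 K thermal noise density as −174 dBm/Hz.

Noise floor: N = −174 + 10 log₁₀(B) + NF
10 log₁₀(7.12×10⁶) = 68.52 dB
N = −174 + 68.52 + 8.31 = −97.17 dBm
SNR = P_sig − N = −84.4 − (−97.17) = 12.77 dB → 12.8 dB

12.8 dB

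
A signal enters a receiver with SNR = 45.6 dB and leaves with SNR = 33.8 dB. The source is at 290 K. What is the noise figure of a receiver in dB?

NF (dB) = SNR_in(dB) − SNR_out(dB) when the source is at T₀
NF = 45.6 − 33.8 = 11.8 dB

11.8 dB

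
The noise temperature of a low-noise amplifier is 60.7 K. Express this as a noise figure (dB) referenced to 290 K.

0.825 dB

F = 1 + T_e/T₀ = 1 + 60.7/290 = 1.20931
NF = 10 log₁₀(1.20931) = 0.825 dB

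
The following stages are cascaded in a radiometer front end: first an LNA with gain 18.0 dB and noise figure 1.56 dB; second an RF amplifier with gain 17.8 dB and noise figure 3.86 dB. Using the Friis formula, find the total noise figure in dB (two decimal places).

Convert to linear (a loss of L dB is a gain of −L dB): F_i = 10^(NF_i/10), G_i = 10^(G_i,dB/10)
  Stage 1: F_1 = 10^(1.56/10) = 1.432, G_1 = 10^(18.0/10) = 63.10
  Stage 2: F_2 = 10^(3.86/10) = 2.432, G_2 = 10^(17.8/10) = 60.26
Friis cascade:
  F = 1.432 + (2.432 − 1)/63.10 = 1.455
NF = 10 log₁₀(1.455) = 1.63 dB

1.63 dB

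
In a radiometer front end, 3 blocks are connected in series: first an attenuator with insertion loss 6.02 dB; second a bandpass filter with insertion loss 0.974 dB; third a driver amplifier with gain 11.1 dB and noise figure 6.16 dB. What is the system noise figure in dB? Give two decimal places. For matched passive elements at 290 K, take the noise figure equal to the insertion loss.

Convert to linear (a loss of L dB is a gain of −L dB): F_i = 10^(NF_i/10), G_i = 10^(G_i,dB/10)
  Stage 1: F_1 = 10^(6.02/10) = 3.999, G_1 = 10^(−6.02/10) = 0.2500
  Stage 2: F_2 = 10^(0.974/10) = 1.251, G_2 = 10^(−0.974/10) = 0.7991
  Stage 3: F_3 = 10^(6.16/10) = 4.130, G_3 = 10^(11.1/10) = 12.88
Friis cascade:
  F = 3.999 + (1.251 − 1)/0.2500 + (4.130 − 1)/0.1998 = 20.67
NF = 10 log₁₀(20.67) = 13.15 dB

13.15 dB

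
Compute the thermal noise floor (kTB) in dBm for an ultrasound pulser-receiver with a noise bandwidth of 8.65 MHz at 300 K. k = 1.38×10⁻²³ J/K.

P_n = kTB = 1.38×10⁻²³ × 300 × 8.65×10⁶ = 3.58×10⁻¹⁴ W
In dBm: 10 log₁₀(3.58×10⁻¹⁴ / 10⁻³) = −104.5 dBm

−104.5 dBm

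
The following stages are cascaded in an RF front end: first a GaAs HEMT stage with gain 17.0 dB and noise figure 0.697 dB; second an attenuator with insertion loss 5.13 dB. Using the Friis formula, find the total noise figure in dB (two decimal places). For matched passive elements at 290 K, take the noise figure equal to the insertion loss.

0.86 dB

Convert to linear (a loss of L dB is a gain of −L dB): F_i = 10^(NF_i/10), G_i = 10^(G_i,dB/10)
  Stage 1: F_1 = 10^(0.697/10) = 1.174, G_1 = 10^(17.0/10) = 50.12
  Stage 2: F_2 = 10^(5.13/10) = 3.258, G_2 = 10^(−5.13/10) = 0.3069
Friis cascade:
  F = 1.174 + (3.258 − 1)/50.12 = 1.219
NF = 10 log₁₀(1.219) = 0.86 dB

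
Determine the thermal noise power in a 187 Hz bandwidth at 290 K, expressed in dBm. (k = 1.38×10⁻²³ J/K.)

−151.3 dBm

P_n = kTB = 1.38×10⁻²³ × 290 × 1.87×10² = 7.48×10⁻¹⁹ W
In dBm: 10 log₁₀(7.48×10⁻¹⁹ / 10⁻³) = −151.3 dBm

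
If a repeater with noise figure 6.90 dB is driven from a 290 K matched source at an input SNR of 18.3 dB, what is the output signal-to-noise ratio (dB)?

By definition F = SNR_in/SNR_out, so in dB: SNR_out = SNR_in − NF
SNR_out = 18.3 − 6.90 = 11.40 dB

11.40 dB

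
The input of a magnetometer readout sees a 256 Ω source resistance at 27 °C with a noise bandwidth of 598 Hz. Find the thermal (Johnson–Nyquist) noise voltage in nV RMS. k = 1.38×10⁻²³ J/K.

T = 27 °C + 273.15 = 300.15 K
V_n = √(4kTRB)
4kTRB = 4 × 1.38×10⁻²³ × 300.15 × 2.56×10² × 5.98×10² = 2.54×10⁻¹⁵ V²
V_n = √(2.54×10⁻¹⁵) = 5.04×10⁻⁸ V = 50.4 nV

50.4 nV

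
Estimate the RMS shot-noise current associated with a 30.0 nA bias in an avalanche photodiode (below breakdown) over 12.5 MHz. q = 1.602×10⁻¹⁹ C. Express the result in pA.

347 pA

I_n = √(2qI·B)
2qI·B = 2 × 1.602×10⁻¹⁹ × 3.00×10⁻⁸ × 1.25×10⁷ = 1.20×10⁻¹⁹ A²
I_n = √(1.20×10⁻¹⁹) = 3.47×10⁻¹⁰ A = 347 pA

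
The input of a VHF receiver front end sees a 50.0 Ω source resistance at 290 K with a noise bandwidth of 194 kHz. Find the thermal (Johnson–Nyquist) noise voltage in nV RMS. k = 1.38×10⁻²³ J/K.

V_n = √(4kTRB)
4kTRB = 4 × 1.38×10⁻²³ × 290 × 5.00×10¹ × 1.94×10⁵ = 1.55×10⁻¹³ V²
V_n = √(1.55×10⁻¹³) = 3.94×10⁻⁷ V = 394 nV

394 nV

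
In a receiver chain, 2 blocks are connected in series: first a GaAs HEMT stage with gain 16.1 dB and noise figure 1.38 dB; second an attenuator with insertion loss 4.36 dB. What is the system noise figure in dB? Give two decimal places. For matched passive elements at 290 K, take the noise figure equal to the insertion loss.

Convert to linear (a loss of L dB is a gain of −L dB): F_i = 10^(NF_i/10), G_i = 10^(G_i,dB/10)
  Stage 1: F_1 = 10^(1.38/10) = 1.374, G_1 = 10^(16.1/10) = 40.74
  Stage 2: F_2 = 10^(4.36/10) = 2.729, G_2 = 10^(−4.36/10) = 0.3664
Friis cascade:
  F = 1.374 + (2.729 − 1)/40.74 = 1.416
NF = 10 log₁₀(1.416) = 1.51 dB

1.51 dB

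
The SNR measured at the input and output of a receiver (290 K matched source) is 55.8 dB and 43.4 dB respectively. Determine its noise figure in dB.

NF (dB) = SNR_in(dB) − SNR_out(dB) when the source is at T₀
NF = 55.8 − 43.4 = 12.4 dB

12.4 dB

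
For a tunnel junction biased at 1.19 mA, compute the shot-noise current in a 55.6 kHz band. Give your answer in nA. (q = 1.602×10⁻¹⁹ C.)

I_n = √(2qI·B)
2qI·B = 2 × 1.602×10⁻¹⁹ × 1.19×10⁻³ × 5.56×10⁴ = 2.12×10⁻¹⁷ A²
I_n = √(2.12×10⁻¹⁷) = 4.60×10⁻⁹ A = 4.60 nA

4.60 nA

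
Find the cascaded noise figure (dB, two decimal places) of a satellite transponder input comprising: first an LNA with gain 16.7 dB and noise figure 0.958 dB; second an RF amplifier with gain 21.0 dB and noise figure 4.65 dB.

Convert to linear (a loss of L dB is a gain of −L dB): F_i = 10^(NF_i/10), G_i = 10^(G_i,dB/10)
  Stage 1: F_1 = 10^(0.958/10) = 1.247, G_1 = 10^(16.7/10) = 46.77
  Stage 2: F_2 = 10^(4.65/10) = 2.917, G_2 = 10^(21.0/10) = 125.9
Friis cascade:
  F = 1.247 + (2.917 − 1)/46.77 = 1.288
NF = 10 log₁₀(1.288) = 1.10 dB

1.10 dB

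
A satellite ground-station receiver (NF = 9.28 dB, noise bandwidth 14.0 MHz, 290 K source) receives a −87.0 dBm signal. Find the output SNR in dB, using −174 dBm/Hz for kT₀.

6.3 dB

Noise floor: N = −174 + 10 log₁₀(B) + NF
10 log₁₀(1.40×10⁷) = 71.46 dB
N = −174 + 71.46 + 9.28 = −93.26 dBm
SNR = P_sig − N = −87.0 − (−93.26) = 6.26 dB → 6.3 dB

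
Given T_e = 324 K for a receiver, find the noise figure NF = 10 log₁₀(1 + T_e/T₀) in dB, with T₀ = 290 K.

3.26 dB

F = 1 + T_e/T₀ = 1 + 324/290 = 2.11724
NF = 10 log₁₀(2.11724) = 3.26 dB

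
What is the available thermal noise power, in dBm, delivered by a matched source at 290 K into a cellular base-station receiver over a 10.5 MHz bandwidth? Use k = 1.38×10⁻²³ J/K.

P_n = kTB = 1.38×10⁻²³ × 290 × 1.05×10⁷ = 4.20×10⁻¹⁴ W
In dBm: 10 log₁₀(4.20×10⁻¹⁴ / 10⁻³) = −103.8 dBm

−103.8 dBm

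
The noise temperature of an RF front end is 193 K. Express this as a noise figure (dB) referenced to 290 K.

F = 1 + T_e/T₀ = 1 + 193/290 = 1.66552
NF = 10 log₁₀(1.66552) = 2.22 dB

2.22 dB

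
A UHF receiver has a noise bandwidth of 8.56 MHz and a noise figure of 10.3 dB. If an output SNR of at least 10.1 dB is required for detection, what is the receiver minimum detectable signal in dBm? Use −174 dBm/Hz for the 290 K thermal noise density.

−84.3 dBm

Sensitivity = −174 + 10 log₁₀(B) + NF + SNR_min
= −174 + 69.32 + 10.3 + 10.1
= −84.28 dBm → −84.3 dBm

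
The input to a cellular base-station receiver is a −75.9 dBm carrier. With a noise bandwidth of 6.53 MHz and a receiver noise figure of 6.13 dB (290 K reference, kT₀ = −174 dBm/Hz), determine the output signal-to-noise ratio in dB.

Noise floor: N = −174 + 10 log₁₀(B) + NF
10 log₁₀(6.53×10⁶) = 68.15 dB
N = −174 + 68.15 + 6.13 = −99.72 dBm
SNR = P_sig − N = −75.9 − (−99.72) = 23.82 dB → 23.8 dB

23.8 dB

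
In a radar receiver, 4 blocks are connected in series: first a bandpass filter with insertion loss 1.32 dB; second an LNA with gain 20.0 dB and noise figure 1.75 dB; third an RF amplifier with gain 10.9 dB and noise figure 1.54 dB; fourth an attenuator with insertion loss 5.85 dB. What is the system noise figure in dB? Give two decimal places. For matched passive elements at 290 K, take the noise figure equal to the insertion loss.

Convert to linear (a loss of L dB is a gain of −L dB): F_i = 10^(NF_i/10), G_i = 10^(G_i,dB/10)
  Stage 1: F_1 = 10^(1.32/10) = 1.355, G_1 = 10^(−1.32/10) = 0.7379
  Stage 2: F_2 = 10^(1.75/10) = 1.496, G_2 = 10^(20.0/10) = 100.0
  Stage 3: F_3 = 10^(1.54/10) = 1.426, G_3 = 10^(10.9/10) = 12.30
  Stage 4: F_4 = 10^(5.85/10) = 3.846, G_4 = 10^(−5.85/10) = 0.2600
Friis cascade:
  F = 1.355 + (1.496 − 1)/0.7379 + (1.426 − 1)/73.79 + (3.846 − 1)/907.8 = 2.037
NF = 10 log₁₀(2.037) = 3.09 dB

3.09 dB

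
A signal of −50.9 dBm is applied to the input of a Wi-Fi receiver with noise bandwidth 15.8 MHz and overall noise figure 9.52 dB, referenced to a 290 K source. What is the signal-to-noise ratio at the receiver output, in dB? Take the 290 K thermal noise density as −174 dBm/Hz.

41.6 dB

Noise floor: N = −174 + 10 log₁₀(B) + NF
10 log₁₀(1.58×10⁷) = 71.99 dB
N = −174 + 71.99 + 9.52 = −92.49 dBm
SNR = P_sig − N = −50.9 − (−92.49) = 41.59 dB → 41.6 dB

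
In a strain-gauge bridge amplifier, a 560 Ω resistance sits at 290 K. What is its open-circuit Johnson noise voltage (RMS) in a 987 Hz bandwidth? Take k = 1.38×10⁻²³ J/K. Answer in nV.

94.1 nV

V_n = √(4kTRB)
4kTRB = 4 × 1.38×10⁻²³ × 290 × 5.60×10² × 9.87×10² = 8.85×10⁻¹⁵ V²
V_n = √(8.85×10⁻¹⁵) = 9.41×10⁻⁸ V = 94.1 nV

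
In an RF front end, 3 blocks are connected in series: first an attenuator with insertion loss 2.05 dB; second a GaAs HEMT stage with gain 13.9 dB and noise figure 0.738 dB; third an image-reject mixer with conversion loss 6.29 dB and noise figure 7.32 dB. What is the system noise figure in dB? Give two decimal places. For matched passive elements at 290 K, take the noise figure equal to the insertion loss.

Convert to linear (a loss of L dB is a gain of −L dB): F_i = 10^(NF_i/10), G_i = 10^(G_i,dB/10)
  Stage 1: F_1 = 10^(2.05/10) = 1.603, G_1 = 10^(−2.05/10) = 0.6237
  Stage 2: F_2 = 10^(0.738/10) = 1.185, G_2 = 10^(13.9/10) = 24.55
  Stage 3: F_3 = 10^(7.32/10) = 5.395, G_3 = 10^(−6.29/10) = 0.2350
Friis cascade:
  F = 1.603 + (1.185 − 1)/0.6237 + (5.395 − 1)/15.31 = 2.187
NF = 10 log₁₀(2.187) = 3.40 dB

3.40 dB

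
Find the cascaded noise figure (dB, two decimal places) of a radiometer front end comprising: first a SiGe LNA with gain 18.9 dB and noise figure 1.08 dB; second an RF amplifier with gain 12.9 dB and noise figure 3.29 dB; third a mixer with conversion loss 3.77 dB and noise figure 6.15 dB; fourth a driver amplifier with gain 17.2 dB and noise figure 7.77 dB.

Convert to linear (a loss of L dB is a gain of −L dB): F_i = 10^(NF_i/10), G_i = 10^(G_i,dB/10)
  Stage 1: F_1 = 10^(1.08/10) = 1.282, G_1 = 10^(18.9/10) = 77.62
  Stage 2: F_2 = 10^(3.29/10) = 2.133, G_2 = 10^(12.9/10) = 19.50
  Stage 3: F_3 = 10^(6.15/10) = 4.121, G_3 = 10^(−3.77/10) = 0.4198
  Stage 4: F_4 = 10^(7.77/10) = 5.984, G_4 = 10^(17.2/10) = 52.48
Friis cascade:
  F = 1.282 + (2.133 − 1)/77.62 + (4.121 − 1)/1514 + (5.984 − 1)/635.3 = 1.307
NF = 10 log₁₀(1.307) = 1.16 dB

1.16 dB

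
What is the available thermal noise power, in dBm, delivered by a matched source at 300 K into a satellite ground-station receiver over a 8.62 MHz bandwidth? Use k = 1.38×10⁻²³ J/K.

P_n = kTB = 1.38×10⁻²³ × 300 × 8.62×10⁶ = 3.57×10⁻¹⁴ W
In dBm: 10 log₁₀(3.57×10⁻¹⁴ / 10⁻³) = −104.5 dBm

−104.5 dBm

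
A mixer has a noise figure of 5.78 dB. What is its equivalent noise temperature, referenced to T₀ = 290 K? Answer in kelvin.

F = 10^(5.78/10) = 3.78443
T_e = (F − 1)·T₀ = (3.78443 − 1) × 290 = 807 K

807 K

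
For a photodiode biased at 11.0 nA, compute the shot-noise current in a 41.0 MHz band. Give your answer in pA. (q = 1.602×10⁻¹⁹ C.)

I_n = √(2qI·B)
2qI·B = 2 × 1.602×10⁻¹⁹ × 1.10×10⁻⁸ × 4.10×10⁷ = 1.45×10⁻¹⁹ A²
I_n = √(1.45×10⁻¹⁹) = 3.80×10⁻¹⁰ A = 380 pA

380 pA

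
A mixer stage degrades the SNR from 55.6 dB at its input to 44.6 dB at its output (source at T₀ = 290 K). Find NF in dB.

NF (dB) = SNR_in(dB) − SNR_out(dB) when the source is at T₀
NF = 55.6 − 44.6 = 11.0 dB

11.0 dB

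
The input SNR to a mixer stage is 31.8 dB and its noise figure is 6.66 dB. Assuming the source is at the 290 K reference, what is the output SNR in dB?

25.14 dB

By definition F = SNR_in/SNR_out, so in dB: SNR_out = SNR_in − NF
SNR_out = 31.8 − 6.66 = 25.14 dB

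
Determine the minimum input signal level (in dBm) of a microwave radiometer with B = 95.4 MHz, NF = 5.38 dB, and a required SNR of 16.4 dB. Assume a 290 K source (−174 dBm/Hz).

−72.4 dBm

Sensitivity = −174 + 10 log₁₀(B) + NF + SNR_min
= −174 + 79.8 + 5.38 + 16.4
= −72.42 dBm → −72.4 dBm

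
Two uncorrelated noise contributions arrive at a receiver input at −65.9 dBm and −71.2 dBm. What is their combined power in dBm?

Convert to linear, add, convert back:
P₁ = 2.57×10⁻¹⁰ W, P₂ = 7.59×10⁻¹¹ W
P_tot = 3.33×10⁻¹⁰ W → 10 log₁₀(P_tot / 10⁻³) = −64.8 dBm

−64.8 dBm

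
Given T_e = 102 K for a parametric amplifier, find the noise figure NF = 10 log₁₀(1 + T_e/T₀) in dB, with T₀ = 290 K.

1.31 dB

F = 1 + T_e/T₀ = 1 + 102/290 = 1.35172
NF = 10 log₁₀(1.35172) = 1.31 dB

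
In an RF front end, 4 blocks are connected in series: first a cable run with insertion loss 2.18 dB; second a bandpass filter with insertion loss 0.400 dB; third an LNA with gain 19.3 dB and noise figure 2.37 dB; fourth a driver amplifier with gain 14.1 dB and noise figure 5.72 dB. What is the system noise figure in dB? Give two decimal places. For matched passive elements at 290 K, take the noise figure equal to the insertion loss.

5.03 dB

Convert to linear (a loss of L dB is a gain of −L dB): F_i = 10^(NF_i/10), G_i = 10^(G_i,dB/10)
  Stage 1: F_1 = 10^(2.18/10) = 1.652, G_1 = 10^(−2.18/10) = 0.6053
  Stage 2: F_2 = 10^(0.400/10) = 1.096, G_2 = 10^(−0.400/10) = 0.9120
  Stage 3: F_3 = 10^(2.37/10) = 1.726, G_3 = 10^(19.3/10) = 85.11
  Stage 4: F_4 = 10^(5.72/10) = 3.733, G_4 = 10^(14.1/10) = 25.70
Friis cascade:
  F = 1.652 + (1.096 − 1)/0.6053 + (1.726 − 1)/0.5521 + (3.733 − 1)/46.99 = 3.184
NF = 10 log₁₀(3.184) = 5.03 dB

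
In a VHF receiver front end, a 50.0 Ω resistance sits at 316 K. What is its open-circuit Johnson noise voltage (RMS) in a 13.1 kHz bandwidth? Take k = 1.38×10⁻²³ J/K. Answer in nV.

107 nV

V_n = √(4kTRB)
4kTRB = 4 × 1.38×10⁻²³ × 316 × 5.00×10¹ × 1.31×10⁴ = 1.14×10⁻¹⁴ V²
V_n = √(1.14×10⁻¹⁴) = 1.07×10⁻⁷ V = 107 nV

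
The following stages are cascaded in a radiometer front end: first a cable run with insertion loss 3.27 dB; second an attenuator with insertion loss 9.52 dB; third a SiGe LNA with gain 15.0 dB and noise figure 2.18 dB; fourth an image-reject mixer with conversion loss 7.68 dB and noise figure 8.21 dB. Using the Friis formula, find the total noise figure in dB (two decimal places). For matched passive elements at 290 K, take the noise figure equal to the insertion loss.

Convert to linear (a loss of L dB is a gain of −L dB): F_i = 10^(NF_i/10), G_i = 10^(G_i,dB/10)
  Stage 1: F_1 = 10^(3.27/10) = 2.123, G_1 = 10^(−3.27/10) = 0.4710
  Stage 2: F_2 = 10^(9.52/10) = 8.954, G_2 = 10^(−9.52/10) = 0.1117
  Stage 3: F_3 = 10^(2.18/10) = 1.652, G_3 = 10^(15.0/10) = 31.62
  Stage 4: F_4 = 10^(8.21/10) = 6.622, G_4 = 10^(−7.68/10) = 0.1706
Friis cascade:
  F = 2.123 + (8.954 − 1)/0.4710 + (1.652 − 1)/0.05260 + (6.622 − 1)/1.663 = 34.78
NF = 10 log₁₀(34.78) = 15.41 dB

15.41 dB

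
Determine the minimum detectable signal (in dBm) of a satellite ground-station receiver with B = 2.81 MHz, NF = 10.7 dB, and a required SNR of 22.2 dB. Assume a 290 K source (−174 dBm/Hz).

Sensitivity = −174 + 10 log₁₀(B) + NF + SNR_min
= −174 + 64.49 + 10.7 + 22.2
= −76.61 dBm → −76.6 dBm

−76.6 dBm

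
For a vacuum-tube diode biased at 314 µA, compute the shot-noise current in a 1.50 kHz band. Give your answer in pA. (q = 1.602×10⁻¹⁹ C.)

388 pA

I_n = √(2qI·B)
2qI·B = 2 × 1.602×10⁻¹⁹ × 3.14×10⁻⁴ × 1.50×10³ = 1.51×10⁻¹⁹ A²
I_n = √(1.51×10⁻¹⁹) = 3.88×10⁻¹⁰ A = 388 pA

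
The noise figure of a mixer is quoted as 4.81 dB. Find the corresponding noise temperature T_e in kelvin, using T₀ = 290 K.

588 K

F = 10^(4.81/10) = 3.02691
T_e = (F − 1)·T₀ = (3.02691 − 1) × 290 = 588 K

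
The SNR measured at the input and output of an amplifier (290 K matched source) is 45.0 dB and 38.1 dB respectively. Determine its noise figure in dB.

6.9 dB

NF (dB) = SNR_in(dB) − SNR_out(dB) when the source is at T₀
NF = 45.0 − 38.1 = 6.9 dB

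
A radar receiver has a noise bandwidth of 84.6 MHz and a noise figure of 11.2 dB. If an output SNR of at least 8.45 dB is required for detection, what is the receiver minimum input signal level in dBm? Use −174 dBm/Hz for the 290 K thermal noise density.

Sensitivity = −174 + 10 log₁₀(B) + NF + SNR_min
= −174 + 79.27 + 11.2 + 8.45
= −75.08 dBm → −75.1 dBm

−75.1 dBm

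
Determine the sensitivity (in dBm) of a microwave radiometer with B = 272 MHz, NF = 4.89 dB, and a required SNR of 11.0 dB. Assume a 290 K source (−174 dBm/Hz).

−73.8 dBm

Sensitivity = −174 + 10 log₁₀(B) + NF + SNR_min
= −174 + 84.35 + 4.89 + 11.0
= −73.76 dBm → −73.8 dBm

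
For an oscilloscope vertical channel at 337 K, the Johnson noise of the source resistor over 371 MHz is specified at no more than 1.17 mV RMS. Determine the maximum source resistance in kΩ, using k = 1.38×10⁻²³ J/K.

198 kΩ

Johnson–Nyquist: V_n = √(4kTRB) ⇒ R = V_n² / (4kTB)
4kTB = 4 × 1.38×10⁻²³ × 337 × 3.71×10⁸ = 6.90×10⁻¹²
R = (1.17×10⁻³)² / 6.90×10⁻¹² = 1.98×10⁵ Ω = 198 kΩ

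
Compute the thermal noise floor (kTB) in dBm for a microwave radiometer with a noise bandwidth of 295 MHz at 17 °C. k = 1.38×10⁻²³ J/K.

T = 17 °C + 273.15 = 290.15 K
P_n = kTB = 1.38×10⁻²³ × 290.15 × 2.95×10⁸ = 1.18×10⁻¹² W
In dBm: 10 log₁₀(1.18×10⁻¹² / 10⁻³) = −89.3 dBm

−89.3 dBm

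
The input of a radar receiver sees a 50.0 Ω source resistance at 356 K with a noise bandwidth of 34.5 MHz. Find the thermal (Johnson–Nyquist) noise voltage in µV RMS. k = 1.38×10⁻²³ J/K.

V_n = √(4kTRB)
4kTRB = 4 × 1.38×10⁻²³ × 356 × 5.00×10¹ × 3.45×10⁷ = 3.39×10⁻¹¹ V²
V_n = √(3.39×10⁻¹¹) = 5.82×10⁻⁶ V = 5.82 µV

5.82 µV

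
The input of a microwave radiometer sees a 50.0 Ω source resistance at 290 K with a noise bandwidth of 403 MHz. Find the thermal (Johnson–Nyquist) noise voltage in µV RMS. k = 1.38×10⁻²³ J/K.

18.0 µV

V_n = √(4kTRB)
4kTRB = 4 × 1.38×10⁻²³ × 290 × 5.00×10¹ × 4.03×10⁸ = 3.23×10⁻¹⁰ V²
V_n = √(3.23×10⁻¹⁰) = 1.80×10⁻⁵ V = 18.0 µV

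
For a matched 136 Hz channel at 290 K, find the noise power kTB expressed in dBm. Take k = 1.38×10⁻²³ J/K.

P_n = kTB = 1.38×10⁻²³ × 290 × 1.36×10² = 5.44×10⁻¹⁹ W
In dBm: 10 log₁₀(5.44×10⁻¹⁹ / 10⁻³) = −152.6 dBm

−152.6 dBm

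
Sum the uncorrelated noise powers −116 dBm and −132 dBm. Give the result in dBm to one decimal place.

Convert to linear, add, convert back:
P₁ = 2.51×10⁻¹⁵ W, P₂ = 6.31×10⁻¹⁷ W
P_tot = 2.57×10⁻¹⁵ W → 10 log₁₀(P_tot / 10⁻³) = −115.9 dBm

−115.9 dBm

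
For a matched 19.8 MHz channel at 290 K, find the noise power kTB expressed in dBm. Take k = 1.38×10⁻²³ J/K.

P_n = kTB = 1.38×10⁻²³ × 290 × 1.98×10⁷ = 7.92×10⁻¹⁴ W
In dBm: 10 log₁₀(7.92×10⁻¹⁴ / 10⁻³) = −101.0 dBm

−101.0 dBm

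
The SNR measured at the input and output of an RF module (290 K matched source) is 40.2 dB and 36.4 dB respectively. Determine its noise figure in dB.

3.8 dB

NF (dB) = SNR_in(dB) − SNR_out(dB) when the source is at T₀
NF = 40.2 − 36.4 = 3.8 dB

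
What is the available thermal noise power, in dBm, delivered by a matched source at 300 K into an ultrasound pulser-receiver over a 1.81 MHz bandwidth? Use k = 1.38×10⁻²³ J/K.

P_n = kTB = 1.38×10⁻²³ × 300 × 1.81×10⁶ = 7.49×10⁻¹⁵ W
In dBm: 10 log₁₀(7.49×10⁻¹⁵ / 10⁻³) = −111.3 dBm

−111.3 dBm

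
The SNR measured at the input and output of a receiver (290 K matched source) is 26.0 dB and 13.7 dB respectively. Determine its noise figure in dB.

NF (dB) = SNR_in(dB) − SNR_out(dB) when the source is at T₀
NF = 26.0 − 13.7 = 12.3 dB

12.3 dB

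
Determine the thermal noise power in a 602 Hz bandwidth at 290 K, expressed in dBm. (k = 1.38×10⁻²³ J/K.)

−146.2 dBm

P_n = kTB = 1.38×10⁻²³ × 290 × 6.02×10² = 2.41×10⁻¹⁸ W
In dBm: 10 log₁₀(2.41×10⁻¹⁸ / 10⁻³) = −146.2 dBm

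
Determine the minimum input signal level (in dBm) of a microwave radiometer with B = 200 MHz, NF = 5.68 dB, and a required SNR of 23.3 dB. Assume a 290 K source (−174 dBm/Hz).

−62.0 dBm

Sensitivity = −174 + 10 log₁₀(B) + NF + SNR_min
= −174 + 83.01 + 5.68 + 23.3
= −62.01 dBm → −62.0 dBm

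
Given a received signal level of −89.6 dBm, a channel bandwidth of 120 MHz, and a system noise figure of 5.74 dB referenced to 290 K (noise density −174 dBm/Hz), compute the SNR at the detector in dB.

−2.1 dB

Noise floor: N = −174 + 10 log₁₀(B) + NF
10 log₁₀(1.20×10⁸) = 80.79 dB
N = −174 + 80.79 + 5.74 = −87.47 dBm
SNR = P_sig − N = −89.6 − (−87.47) = −2.13 dB → −2.1 dB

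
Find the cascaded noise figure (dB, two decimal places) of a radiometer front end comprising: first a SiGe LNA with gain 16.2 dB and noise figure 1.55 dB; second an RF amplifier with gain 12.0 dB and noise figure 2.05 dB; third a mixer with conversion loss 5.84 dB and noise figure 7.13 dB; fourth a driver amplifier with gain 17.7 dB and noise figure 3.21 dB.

Convert to linear (a loss of L dB is a gain of −L dB): F_i = 10^(NF_i/10), G_i = 10^(G_i,dB/10)
  Stage 1: F_1 = 10^(1.55/10) = 1.429, G_1 = 10^(16.2/10) = 41.69
  Stage 2: F_2 = 10^(2.05/10) = 1.603, G_2 = 10^(12.0/10) = 15.85
  Stage 3: F_3 = 10^(7.13/10) = 5.164, G_3 = 10^(−5.84/10) = 0.2606
  Stage 4: F_4 = 10^(3.21/10) = 2.094, G_4 = 10^(17.7/10) = 58.88
Friis cascade:
  F = 1.429 + (1.603 − 1)/41.69 + (5.164 − 1)/660.7 + (2.094 − 1)/172.2 = 1.456
NF = 10 log₁₀(1.456) = 1.63 dB

1.63 dB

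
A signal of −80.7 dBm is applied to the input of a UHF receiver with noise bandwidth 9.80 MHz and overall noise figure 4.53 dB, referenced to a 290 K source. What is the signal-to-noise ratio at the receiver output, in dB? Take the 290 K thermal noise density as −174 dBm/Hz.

Noise floor: N = −174 + 10 log₁₀(B) + NF
10 log₁₀(9.80×10⁶) = 69.91 dB
N = −174 + 69.91 + 4.53 = −99.56 dBm
SNR = P_sig − N = −80.7 − (−99.56) = 18.86 dB → 18.9 dB

18.9 dB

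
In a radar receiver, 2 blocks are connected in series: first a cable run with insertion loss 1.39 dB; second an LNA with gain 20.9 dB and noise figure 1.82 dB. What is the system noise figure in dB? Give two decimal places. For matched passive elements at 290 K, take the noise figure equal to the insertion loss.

3.21 dB

Convert to linear (a loss of L dB is a gain of −L dB): F_i = 10^(NF_i/10), G_i = 10^(G_i,dB/10)
  Stage 1: F_1 = 10^(1.39/10) = 1.377, G_1 = 10^(−1.39/10) = 0.7261
  Stage 2: F_2 = 10^(1.82/10) = 1.521, G_2 = 10^(20.9/10) = 123.0
Friis cascade:
  F = 1.377 + (1.521 − 1)/0.7261 = 2.094
NF = 10 log₁₀(2.094) = 3.21 dB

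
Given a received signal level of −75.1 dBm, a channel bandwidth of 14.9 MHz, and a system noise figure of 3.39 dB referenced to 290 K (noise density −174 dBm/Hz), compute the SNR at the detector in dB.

23.8 dB

Noise floor: N = −174 + 10 log₁₀(B) + NF
10 log₁₀(1.49×10⁷) = 71.73 dB
N = −174 + 71.73 + 3.39 = −98.88 dBm
SNR = P_sig − N = −75.1 − (−98.88) = 23.78 dB → 23.8 dB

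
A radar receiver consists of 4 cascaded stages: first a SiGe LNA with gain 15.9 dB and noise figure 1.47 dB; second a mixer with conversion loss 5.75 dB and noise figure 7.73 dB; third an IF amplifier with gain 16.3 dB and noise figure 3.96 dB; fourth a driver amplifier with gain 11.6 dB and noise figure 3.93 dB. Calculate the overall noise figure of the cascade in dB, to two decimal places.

2.24 dB

Convert to linear (a loss of L dB is a gain of −L dB): F_i = 10^(NF_i/10), G_i = 10^(G_i,dB/10)
  Stage 1: F_1 = 10^(1.47/10) = 1.403, G_1 = 10^(15.9/10) = 38.90
  Stage 2: F_2 = 10^(7.73/10) = 5.929, G_2 = 10^(−5.75/10) = 0.2661
  Stage 3: F_3 = 10^(3.96/10) = 2.489, G_3 = 10^(16.3/10) = 42.66
  Stage 4: F_4 = 10^(3.93/10) = 2.472, G_4 = 10^(11.6/10) = 14.45
Friis cascade:
  F = 1.403 + (5.929 − 1)/38.90 + (2.489 − 1)/10.35 + (2.472 − 1)/441.6 = 1.677
NF = 10 log₁₀(1.677) = 2.24 dB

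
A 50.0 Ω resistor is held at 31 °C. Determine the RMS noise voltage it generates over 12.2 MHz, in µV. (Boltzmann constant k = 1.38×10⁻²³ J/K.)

3.20 µV

T = 31 °C + 273.15 = 304.15 K
V_n = √(4kTRB)
4kTRB = 4 × 1.38×10⁻²³ × 304.15 × 5.00×10¹ × 1.22×10⁷ = 1.02×10⁻¹¹ V²
V_n = √(1.02×10⁻¹¹) = 3.20×10⁻⁶ V = 3.20 µV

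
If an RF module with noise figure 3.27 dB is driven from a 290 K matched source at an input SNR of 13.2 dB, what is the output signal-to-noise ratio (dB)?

9.93 dB

By definition F = SNR_in/SNR_out, so in dB: SNR_out = SNR_in − NF
SNR_out = 13.2 − 3.27 = 9.93 dB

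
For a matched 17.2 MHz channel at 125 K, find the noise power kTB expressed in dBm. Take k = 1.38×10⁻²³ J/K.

P_n = kTB = 1.38×10⁻²³ × 125 × 1.72×10⁷ = 2.97×10⁻¹⁴ W
In dBm: 10 log₁₀(2.97×10⁻¹⁴ / 10⁻³) = −105.3 dBm

−105.3 dBm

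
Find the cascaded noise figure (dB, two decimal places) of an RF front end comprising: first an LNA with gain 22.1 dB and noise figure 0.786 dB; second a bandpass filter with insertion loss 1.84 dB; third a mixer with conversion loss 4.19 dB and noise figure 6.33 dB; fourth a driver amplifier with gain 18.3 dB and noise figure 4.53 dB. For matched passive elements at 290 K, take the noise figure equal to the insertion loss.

Convert to linear (a loss of L dB is a gain of −L dB): F_i = 10^(NF_i/10), G_i = 10^(G_i,dB/10)
  Stage 1: F_1 = 10^(0.786/10) = 1.198, G_1 = 10^(22.1/10) = 162.2
  Stage 2: F_2 = 10^(1.84/10) = 1.528, G_2 = 10^(−1.84/10) = 0.6546
  Stage 3: F_3 = 10^(6.33/10) = 4.295, G_3 = 10^(−4.19/10) = 0.3811
  Stage 4: F_4 = 10^(4.53/10) = 2.838, G_4 = 10^(18.3/10) = 67.61
Friis cascade:
  F = 1.198 + (1.528 − 1)/162.2 + (4.295 − 1)/106.2 + (2.838 − 1)/40.46 = 1.278
NF = 10 log₁₀(1.278) = 1.07 dB

1.07 dB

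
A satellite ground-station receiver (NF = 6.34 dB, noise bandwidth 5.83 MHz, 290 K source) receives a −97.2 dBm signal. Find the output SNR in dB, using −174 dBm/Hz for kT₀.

2.8 dB

Noise floor: N = −174 + 10 log₁₀(B) + NF
10 log₁₀(5.83×10⁶) = 67.66 dB
N = −174 + 67.66 + 6.34 = −100.00 dBm
SNR = P_sig − N = −97.2 − (−100.00) = 2.80 dB → 2.8 dB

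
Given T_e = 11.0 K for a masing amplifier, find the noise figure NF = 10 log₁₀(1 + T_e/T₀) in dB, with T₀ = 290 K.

0.162 dB

F = 1 + T_e/T₀ = 1 + 11.0/290 = 1.03793
NF = 10 log₁₀(1.03793) = 0.162 dB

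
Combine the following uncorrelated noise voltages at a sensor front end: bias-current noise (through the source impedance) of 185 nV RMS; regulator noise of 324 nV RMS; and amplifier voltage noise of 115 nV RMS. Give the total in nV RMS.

390 nV

Uncorrelated sources add in power (mean-square): V_tot = √(ΣV_i²)
V_tot = √[(1.85×10⁻⁷)² + (3.24×10⁻⁷)² + (1.15×10⁻⁷)²] = 3.90×10⁻⁷ V = 390 nV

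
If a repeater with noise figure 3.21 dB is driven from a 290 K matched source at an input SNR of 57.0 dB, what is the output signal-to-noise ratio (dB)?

By definition F = SNR_in/SNR_out, so in dB: SNR_out = SNR_in − NF
SNR_out = 57.0 − 3.21 = 53.79 dB

53.79 dB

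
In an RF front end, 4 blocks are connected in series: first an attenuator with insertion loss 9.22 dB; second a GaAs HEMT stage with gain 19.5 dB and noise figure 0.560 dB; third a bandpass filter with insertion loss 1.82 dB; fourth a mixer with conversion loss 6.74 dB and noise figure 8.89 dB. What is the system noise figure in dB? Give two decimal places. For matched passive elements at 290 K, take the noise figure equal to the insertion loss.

10.22 dB

Convert to linear (a loss of L dB is a gain of −L dB): F_i = 10^(NF_i/10), G_i = 10^(G_i,dB/10)
  Stage 1: F_1 = 10^(9.22/10) = 8.356, G_1 = 10^(−9.22/10) = 0.1197
  Stage 2: F_2 = 10^(0.560/10) = 1.138, G_2 = 10^(19.5/10) = 89.13
  Stage 3: F_3 = 10^(1.82/10) = 1.521, G_3 = 10^(−1.82/10) = 0.6577
  Stage 4: F_4 = 10^(8.89/10) = 7.745, G_4 = 10^(−6.74/10) = 0.2118
Friis cascade:
  F = 8.356 + (1.138 − 1)/0.1197 + (1.521 − 1)/10.67 + (7.745 − 1)/7.015 = 10.52
NF = 10 log₁₀(10.52) = 10.22 dB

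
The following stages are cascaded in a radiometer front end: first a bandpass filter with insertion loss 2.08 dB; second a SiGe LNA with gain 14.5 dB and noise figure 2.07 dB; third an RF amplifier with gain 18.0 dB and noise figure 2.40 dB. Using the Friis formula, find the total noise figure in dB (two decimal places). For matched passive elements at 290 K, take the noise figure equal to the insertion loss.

4.22 dB

Convert to linear (a loss of L dB is a gain of −L dB): F_i = 10^(NF_i/10), G_i = 10^(G_i,dB/10)
  Stage 1: F_1 = 10^(2.08/10) = 1.614, G_1 = 10^(−2.08/10) = 0.6194
  Stage 2: F_2 = 10^(2.07/10) = 1.611, G_2 = 10^(14.5/10) = 28.18
  Stage 3: F_3 = 10^(2.40/10) = 1.738, G_3 = 10^(18.0/10) = 63.10
Friis cascade:
  F = 1.614 + (1.611 − 1)/0.6194 + (1.738 − 1)/17.46 = 2.642
NF = 10 log₁₀(2.642) = 4.22 dB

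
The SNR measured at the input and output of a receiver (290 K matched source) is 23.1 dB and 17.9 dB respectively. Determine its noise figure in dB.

5.2 dB

NF (dB) = SNR_in(dB) − SNR_out(dB) when the source is at T₀
NF = 23.1 − 17.9 = 5.2 dB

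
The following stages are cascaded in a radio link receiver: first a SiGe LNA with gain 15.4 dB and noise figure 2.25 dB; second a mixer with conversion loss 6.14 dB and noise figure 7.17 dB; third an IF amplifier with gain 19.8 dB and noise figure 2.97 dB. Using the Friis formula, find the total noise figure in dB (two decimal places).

Convert to linear (a loss of L dB is a gain of −L dB): F_i = 10^(NF_i/10), G_i = 10^(G_i,dB/10)
  Stage 1: F_1 = 10^(2.25/10) = 1.679, G_1 = 10^(15.4/10) = 34.67
  Stage 2: F_2 = 10^(7.17/10) = 5.212, G_2 = 10^(−6.14/10) = 0.2432
  Stage 3: F_3 = 10^(2.97/10) = 1.982, G_3 = 10^(19.8/10) = 95.50
Friis cascade:
  F = 1.679 + (5.212 − 1)/34.67 + (1.982 − 1)/8.433 = 1.917
NF = 10 log₁₀(1.917) = 2.83 dB

2.83 dB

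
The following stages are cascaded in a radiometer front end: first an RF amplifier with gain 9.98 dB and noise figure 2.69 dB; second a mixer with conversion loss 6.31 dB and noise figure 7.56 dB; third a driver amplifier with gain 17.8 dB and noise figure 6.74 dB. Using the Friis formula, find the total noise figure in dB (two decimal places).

Convert to linear (a loss of L dB is a gain of −L dB): F_i = 10^(NF_i/10), G_i = 10^(G_i,dB/10)
  Stage 1: F_1 = 10^(2.69/10) = 1.858, G_1 = 10^(9.98/10) = 9.954
  Stage 2: F_2 = 10^(7.56/10) = 5.702, G_2 = 10^(−6.31/10) = 0.2339
  Stage 3: F_3 = 10^(6.74/10) = 4.721, G_3 = 10^(17.8/10) = 60.26
Friis cascade:
  F = 1.858 + (5.702 − 1)/9.954 + (4.721 − 1)/2.328 = 3.928
NF = 10 log₁₀(3.928) = 5.94 dB

5.94 dB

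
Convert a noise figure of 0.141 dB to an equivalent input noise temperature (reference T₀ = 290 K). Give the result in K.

9.57 K

F = 10^(0.141/10) = 1.033
T_e = (F − 1)·T₀ = (1.033 − 1) × 290 = 9.57 K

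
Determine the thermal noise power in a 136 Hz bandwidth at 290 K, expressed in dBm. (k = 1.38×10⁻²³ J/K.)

P_n = kTB = 1.38×10⁻²³ × 290 × 1.36×10² = 5.44×10⁻¹⁹ W
In dBm: 10 log₁₀(5.44×10⁻¹⁹ / 10⁻³) = −152.6 dBm

−152.6 dBm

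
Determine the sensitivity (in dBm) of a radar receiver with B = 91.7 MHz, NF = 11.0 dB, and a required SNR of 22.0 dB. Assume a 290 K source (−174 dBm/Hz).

−61.4 dBm

Sensitivity = −174 + 10 log₁₀(B) + NF + SNR_min
= −174 + 79.62 + 11.0 + 22.0
= −61.38 dBm → −61.4 dBm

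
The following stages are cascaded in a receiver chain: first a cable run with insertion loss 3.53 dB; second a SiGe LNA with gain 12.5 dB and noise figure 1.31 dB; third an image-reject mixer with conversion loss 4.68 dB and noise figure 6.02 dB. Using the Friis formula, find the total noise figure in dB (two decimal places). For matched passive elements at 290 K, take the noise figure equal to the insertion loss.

5.35 dB

Convert to linear (a loss of L dB is a gain of −L dB): F_i = 10^(NF_i/10), G_i = 10^(G_i,dB/10)
  Stage 1: F_1 = 10^(3.53/10) = 2.254, G_1 = 10^(−3.53/10) = 0.4436
  Stage 2: F_2 = 10^(1.31/10) = 1.352, G_2 = 10^(12.5/10) = 17.78
  Stage 3: F_3 = 10^(6.02/10) = 3.999, G_3 = 10^(−4.68/10) = 0.3404
Friis cascade:
  F = 2.254 + (1.352 − 1)/0.4436 + (3.999 − 1)/7.889 = 3.428
NF = 10 log₁₀(3.428) = 5.35 dB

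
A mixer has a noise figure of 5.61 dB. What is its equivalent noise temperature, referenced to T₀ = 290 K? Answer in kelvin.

F = 10^(5.61/10) = 3.63915
T_e = (F − 1)·T₀ = (3.63915 − 1) × 290 = 765 K

765 K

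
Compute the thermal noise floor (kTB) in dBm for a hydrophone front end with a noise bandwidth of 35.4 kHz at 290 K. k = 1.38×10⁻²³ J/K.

P_n = kTB = 1.38×10⁻²³ × 290 × 3.54×10⁴ = 1.42×10⁻¹⁶ W
In dBm: 10 log₁₀(1.42×10⁻¹⁶ / 10⁻³) = −128.5 dBm

−128.5 dBm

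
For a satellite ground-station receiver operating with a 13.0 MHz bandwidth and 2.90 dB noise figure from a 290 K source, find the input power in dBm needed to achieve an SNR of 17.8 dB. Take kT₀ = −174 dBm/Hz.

Sensitivity = −174 + 10 log₁₀(B) + NF + SNR_min
= −174 + 71.14 + 2.90 + 17.8
= −82.16 dBm → −82.2 dBm

−82.2 dBm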